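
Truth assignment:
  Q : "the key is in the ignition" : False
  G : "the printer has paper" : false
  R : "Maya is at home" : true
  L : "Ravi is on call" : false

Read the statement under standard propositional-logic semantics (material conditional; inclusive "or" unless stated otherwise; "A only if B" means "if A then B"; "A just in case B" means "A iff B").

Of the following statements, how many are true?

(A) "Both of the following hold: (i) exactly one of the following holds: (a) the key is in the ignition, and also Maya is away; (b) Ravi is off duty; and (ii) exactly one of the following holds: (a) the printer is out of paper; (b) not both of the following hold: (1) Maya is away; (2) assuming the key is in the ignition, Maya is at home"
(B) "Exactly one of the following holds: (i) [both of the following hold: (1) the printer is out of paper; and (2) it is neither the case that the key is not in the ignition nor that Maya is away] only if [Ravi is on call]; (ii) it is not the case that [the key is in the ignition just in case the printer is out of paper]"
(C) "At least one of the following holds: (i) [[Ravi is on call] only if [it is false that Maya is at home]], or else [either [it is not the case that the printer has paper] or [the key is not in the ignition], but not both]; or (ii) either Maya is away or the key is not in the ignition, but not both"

1

(A): In symbols: ((Q & ~R) xor ~L) & (~G xor (~R nand (Q -> R)))

~R = ~T = F
Q & ~R = F & F = F
~L = ~F = T
(Q & ~R) xor ~L = F xor T = T
~G = ~F = T
~R = ~T = F
Q -> R = F -> T = T
~R nand (Q -> R) = F nand T = T
~G xor (~R nand (Q -> R)) = T xor T = F
((Q & ~R) xor ~L) & (~G xor (~R nand (Q -> R))) = T & F = F
So (A) is false.

(B): This is ((~G & (~Q nor ~R)) -> L) xor ~(Q <-> ~G).

~G = ~F = T
~Q = ~F = T
~R = ~T = F
~Q nor ~R = T nor F = F
~G & (~Q nor ~R) = T & F = F
(~G & (~Q nor ~R)) -> L = F -> F = T
~G = ~F = T
Q <-> ~G = F <-> T = F
~(Q <-> ~G) = ~F = T
((~G & (~Q nor ~R)) -> L) xor ~(Q <-> ~G) = T xor T = F
Hence (B) is false.

(C): Parsed as ((L -> ~R) | (~G xor ~Q)) | (~R xor ~Q)

~R = ~T = F
L -> ~R = F -> F = T
~G = ~F = T
~Q = ~F = T
~G xor ~Q = T xor T = F
(L -> ~R) | (~G xor ~Q) = T | F = T
~R = ~T = F
~Q = ~F = T
~R xor ~Q = F xor T = T
((L -> ~R) | (~G xor ~Q)) | (~R xor ~Q) = T | T = T
So (C) is true.

True statements: 1.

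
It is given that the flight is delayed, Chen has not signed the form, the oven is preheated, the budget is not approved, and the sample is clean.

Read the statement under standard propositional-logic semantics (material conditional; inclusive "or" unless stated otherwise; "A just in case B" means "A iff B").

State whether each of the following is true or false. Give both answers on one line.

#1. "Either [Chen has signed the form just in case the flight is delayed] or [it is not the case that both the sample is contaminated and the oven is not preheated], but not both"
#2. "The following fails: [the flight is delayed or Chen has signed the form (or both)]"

Let Q = "Chen has signed the form" (F), P = "the flight is delayed" (T), U = "the sample is contaminated" (F), R = "the oven is preheated" (T).

#1: This is (Q ↔ P) ⊕ (U ↑ ¬R).

Q ↔ P = F ↔ T = F
¬R = ¬T = F
U ↑ ¬R = F ↑ F = T
(Q ↔ P) ⊕ (U ↑ ¬R) = F ⊕ T = T
So #1 is true.

#2: Parsed as ¬(P ∨ Q)

P ∨ Q = T ∨ F = T
¬(P ∨ Q) = ¬T = F
Thus #2 is false.

#1 true / #2 false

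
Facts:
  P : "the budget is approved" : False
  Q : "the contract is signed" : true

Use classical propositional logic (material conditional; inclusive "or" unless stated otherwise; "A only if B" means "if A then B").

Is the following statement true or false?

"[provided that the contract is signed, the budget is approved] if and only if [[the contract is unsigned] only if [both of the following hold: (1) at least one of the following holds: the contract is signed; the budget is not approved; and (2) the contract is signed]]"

False.

Values: Q=T, P=F.
This is (Q -> P) <-> (~Q -> ((Q | ~P) & Q)).

Q -> P = T -> F = F
~Q = ~T = F
~P = ~F = T
Q | ~P = T | T = T
(Q | ~P) & Q = T & T = T
~Q -> ((Q | ~P) & Q) = F -> T = T
(Q -> P) <-> (~Q -> ((Q | ~P) & Q)) = F <-> T = F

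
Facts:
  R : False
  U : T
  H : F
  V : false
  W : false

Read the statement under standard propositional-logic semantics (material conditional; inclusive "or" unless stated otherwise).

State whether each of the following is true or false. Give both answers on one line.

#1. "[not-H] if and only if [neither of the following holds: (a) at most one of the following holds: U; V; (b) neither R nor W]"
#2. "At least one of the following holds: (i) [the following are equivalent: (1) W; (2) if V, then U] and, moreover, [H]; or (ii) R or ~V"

#1 False / #2 True

#1: Formalization: ~H <-> ((U nand V) nor (R nor W))

~H = ~F = T
U nand V = T nand F = T
R nor W = F nor F = T
(U nand V) nor (R nor W) = T nor T = F
~H <-> ((U nand V) nor (R nor W)) = T <-> F = F
So #1 is false.

#2: This is ((W <-> (V -> U)) & H) | (R | ~V).

V -> U = F -> T = T
W <-> (V -> U) = F <-> T = F
(W <-> (V -> U)) & H = F & F = F
~V = ~F = T
R | ~V = F | T = T
((W <-> (V -> U)) & H) | (R | ~V) = F | T = T
So #2 is true.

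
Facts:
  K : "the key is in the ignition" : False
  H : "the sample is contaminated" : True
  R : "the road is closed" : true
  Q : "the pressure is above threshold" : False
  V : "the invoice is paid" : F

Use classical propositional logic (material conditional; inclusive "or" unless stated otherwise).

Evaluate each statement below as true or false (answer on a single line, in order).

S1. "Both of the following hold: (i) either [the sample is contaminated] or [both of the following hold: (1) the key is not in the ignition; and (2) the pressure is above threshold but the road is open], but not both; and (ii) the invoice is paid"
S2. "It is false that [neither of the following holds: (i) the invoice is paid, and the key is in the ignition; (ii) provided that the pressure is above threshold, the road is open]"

S1 False; S2 True

S1: Formalization: (H xor (not K and (Q and not R))) and V

not K = not False = True
not R = not True = False
Q and not R = False and False = False
not K and (Q and not R) = True and False = False
H xor (not K and (Q and not R)) = True xor False = True
(H xor (not K and (Q and not R))) and V = True and False = False
Hence S1 is false.

S2: In symbols: not ((V and K) nor (Q -> not R))

V and K = False and False = False
not R = not True = False
Q -> not R = False -> False = True
(V and K) nor (Q -> not R) = False nor True = False
not ((V and K) nor (Q -> not R)) = not False = True
Hence S2 is true.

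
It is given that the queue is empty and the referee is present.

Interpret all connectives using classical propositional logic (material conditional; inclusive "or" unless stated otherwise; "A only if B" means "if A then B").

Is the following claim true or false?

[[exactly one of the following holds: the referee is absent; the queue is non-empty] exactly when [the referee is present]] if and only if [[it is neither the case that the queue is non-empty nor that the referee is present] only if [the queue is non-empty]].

Let Q = "the referee is present" (T), P = "the queue is empty" (T).
In symbols: ((¬Q ⊕ ¬P) ↔ Q) ↔ ((¬P ↓ Q) → ¬P)

¬Q = ¬T = F
¬P = ¬T = F
¬Q ⊕ ¬P = F ⊕ F = F
(¬Q ⊕ ¬P) ↔ Q = F ↔ T = F
¬P = ¬T = F
¬P ↓ Q = F ↓ T = F
¬P = ¬T = F
(¬P ↓ Q) → ¬P = F → F = T
((¬Q ⊕ ¬P) ↔ Q) ↔ ((¬P ↓ Q) → ¬P) = F ↔ T = F

false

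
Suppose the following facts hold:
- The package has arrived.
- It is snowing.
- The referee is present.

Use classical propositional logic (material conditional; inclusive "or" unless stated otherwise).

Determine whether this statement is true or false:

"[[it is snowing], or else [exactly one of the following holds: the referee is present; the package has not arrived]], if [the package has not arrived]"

true

Let N = "the package has arrived" (T), G = "it is snowing" (T), M = "the referee is present" (T).
Parsed as ~N -> (G | (M xor ~N))

~N = ~T = F
~N = ~T = F
M xor ~N = T xor F = T
G | (M xor ~N) = T | T = T
~N -> (G | (M xor ~N)) = F -> T = T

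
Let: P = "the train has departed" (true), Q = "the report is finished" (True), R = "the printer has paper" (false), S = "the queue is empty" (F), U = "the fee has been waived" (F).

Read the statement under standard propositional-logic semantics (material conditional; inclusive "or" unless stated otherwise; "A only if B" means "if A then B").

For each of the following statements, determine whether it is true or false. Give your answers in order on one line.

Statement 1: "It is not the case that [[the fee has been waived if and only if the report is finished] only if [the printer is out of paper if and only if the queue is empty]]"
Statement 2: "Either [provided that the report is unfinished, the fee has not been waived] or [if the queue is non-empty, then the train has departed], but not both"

Statement 1 F; Statement 2 F

Statement 1: Parsed as ¬((U ↔ Q) → (¬R ↔ S))

U ↔ Q = F ↔ T = F
¬R = ¬F = T
¬R ↔ S = T ↔ F = F
(U ↔ Q) → (¬R ↔ S) = F → F = T
¬((U ↔ Q) → (¬R ↔ S)) = ¬T = F
So Statement 1 is false.

Statement 2: Parsed as (¬Q → ¬U) ⊕ (¬S → P)

¬Q = ¬T = F
¬U = ¬F = T
¬Q → ¬U = F → T = T
¬S = ¬F = T
¬S → P = T → T = T
(¬Q → ¬U) ⊕ (¬S → P) = T ⊕ T = F
Thus Statement 2 is false.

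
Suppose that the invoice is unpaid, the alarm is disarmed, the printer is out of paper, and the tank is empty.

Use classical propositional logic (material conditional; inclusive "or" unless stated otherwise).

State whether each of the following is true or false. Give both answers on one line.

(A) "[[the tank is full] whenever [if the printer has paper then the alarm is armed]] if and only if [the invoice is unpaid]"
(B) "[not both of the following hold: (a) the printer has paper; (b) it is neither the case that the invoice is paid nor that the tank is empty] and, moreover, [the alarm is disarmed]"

Let R = "the printer has paper" (F), Q = "the alarm is armed" (F), S = "the tank is full" (F), P = "the invoice is paid" (F).

(A): This is ((R → Q) → S) ↔ ¬P.

R → Q = F → F = T
(R → Q) → S = T → F = F
¬P = ¬F = T
((R → Q) → S) ↔ ¬P = F ↔ T = F
Hence (A) is false.

(B): This is (R ↑ (P ↓ ¬S)) ∧ ¬Q.

¬S = ¬F = T
P ↓ ¬S = F ↓ T = F
R ↑ (P ↓ ¬S) = F ↑ F = T
¬Q = ¬F = T
(R ↑ (P ↓ ¬S)) ∧ ¬Q = T ∧ T = T
Thus (B) is true.

(A) false / (B) true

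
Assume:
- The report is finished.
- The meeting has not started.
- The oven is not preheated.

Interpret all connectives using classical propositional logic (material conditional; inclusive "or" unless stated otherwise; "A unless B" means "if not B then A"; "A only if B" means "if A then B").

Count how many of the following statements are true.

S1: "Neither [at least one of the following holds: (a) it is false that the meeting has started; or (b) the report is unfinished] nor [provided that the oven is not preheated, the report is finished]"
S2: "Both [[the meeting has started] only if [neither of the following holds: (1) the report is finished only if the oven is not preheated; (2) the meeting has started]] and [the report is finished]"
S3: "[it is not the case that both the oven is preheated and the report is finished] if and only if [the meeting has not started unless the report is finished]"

Let D = "the meeting has started" (F), Q = "the report is finished" (T), G = "the oven is preheated" (F).

S1: This is (¬D ∨ ¬Q) ↓ (¬G → Q).

¬D = ¬F = T
¬Q = ¬T = F
¬D ∨ ¬Q = T ∨ F = T
¬G = ¬F = T
¬G → Q = T → T = T
(¬D ∨ ¬Q) ↓ (¬G → Q) = T ↓ T = F
Hence S1 is false.

S2: Formalization: (D → ((Q → ¬G) ↓ D)) ∧ Q

¬G = ¬F = T
Q → ¬G = T → T = T
(Q → ¬G) ↓ D = T ↓ F = F
D → ((Q → ¬G) ↓ D) = F → F = T
(D → ((Q → ¬G) ↓ D)) ∧ Q = T ∧ T = T
Hence S2 is true.

S3: In symbols: (G ↑ Q) ↔ (¬D ∨ Q)

G ↑ Q = F ↑ T = T
¬D = ¬F = T
¬D ∨ Q = T ∨ T = T
(G ↑ Q) ↔ (¬D ∨ Q) = T ↔ T = T
So S3 is true.

Count: 2.

2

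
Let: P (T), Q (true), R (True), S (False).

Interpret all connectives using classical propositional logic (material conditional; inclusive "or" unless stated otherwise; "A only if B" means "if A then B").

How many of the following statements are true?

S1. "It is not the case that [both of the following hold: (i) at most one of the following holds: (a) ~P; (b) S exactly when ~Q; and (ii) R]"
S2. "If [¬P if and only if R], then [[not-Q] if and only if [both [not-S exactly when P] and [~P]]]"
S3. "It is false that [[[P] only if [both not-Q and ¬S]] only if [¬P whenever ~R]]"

S1: Parsed as not ((not P nand (S iff not Q)) and R)

not P = not True = False
not Q = not True = False
S iff not Q = False iff False = True
not P nand (S iff not Q) = False nand True = True
(not P nand (S iff not Q)) and R = True and True = True
not ((not P nand (S iff not Q)) and R) = not True = False
Thus S1 is false.

S2: This is (not P iff R) -> (not Q iff ((not S iff P) and not P)).

not P = not True = False
not P iff R = False iff True = False
not Q = not True = False
not S = not False = True
not S iff P = True iff True = True
not P = not True = False
(not S iff P) and not P = True and False = False
not Q iff ((not S iff P) and not P) = False iff False = True
(not P iff R) -> (not Q iff ((not S iff P) and not P)) = False -> True = True
Thus S2 is true.

S3: Parsed as not ((P -> (not Q and not S)) -> (not R -> not P))

not Q = not True = False
not S = not False = True
not Q and not S = False and True = False
P -> (not Q and not S) = True -> False = False
not R = not True = False
not P = not True = False
not R -> not P = False -> False = True
(P -> (not Q and not S)) -> (not R -> not P) = False -> True = True
not ((P -> (not Q and not S)) -> (not R -> not P)) = not True = False
So S3 is false.

Count: 1.

1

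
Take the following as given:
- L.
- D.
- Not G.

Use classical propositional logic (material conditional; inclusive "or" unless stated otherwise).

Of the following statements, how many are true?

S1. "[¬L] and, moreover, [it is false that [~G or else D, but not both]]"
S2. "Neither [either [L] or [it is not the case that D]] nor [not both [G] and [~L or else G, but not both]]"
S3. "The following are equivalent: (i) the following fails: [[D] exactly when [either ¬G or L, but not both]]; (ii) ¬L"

S1: Parsed as not L and not (not G xor D)

not L = not True = False
not G = not False = True
not G xor D = True xor True = False
not (not G xor D) = not False = True
not L and not (not G xor D) = False and True = False
Thus S1 is false.

S2: In symbols: (L or not D) nor (G nand (not L xor G))

not D = not True = False
L or not D = True or False = True
not L = not True = False
not L xor G = False xor False = False
G nand (not L xor G) = False nand False = True
(L or not D) nor (G nand (not L xor G)) = True nor True = False
Hence S2 is false.

S3: Formalization: not (D iff (not G xor L)) iff not L

not G = not False = True
not G xor L = True xor True = False
D iff (not G xor L) = True iff False = False
not (D iff (not G xor L)) = not False = True
not L = not True = False
not (D iff (not G xor L)) iff not L = True iff False = False
So S3 is false.

Count: 0.

0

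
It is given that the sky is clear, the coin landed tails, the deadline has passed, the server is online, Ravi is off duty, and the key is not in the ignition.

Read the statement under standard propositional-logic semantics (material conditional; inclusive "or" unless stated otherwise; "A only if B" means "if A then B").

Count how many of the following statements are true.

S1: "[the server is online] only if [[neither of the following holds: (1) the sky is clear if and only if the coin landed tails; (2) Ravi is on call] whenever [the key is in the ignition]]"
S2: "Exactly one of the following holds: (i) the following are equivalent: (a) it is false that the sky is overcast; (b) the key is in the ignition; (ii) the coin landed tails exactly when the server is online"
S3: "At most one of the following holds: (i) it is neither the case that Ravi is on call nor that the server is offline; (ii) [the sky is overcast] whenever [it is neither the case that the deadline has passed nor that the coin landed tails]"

Let P = "the server is online" (T), S = "the key is in the ignition" (F), L = "the sky is overcast" (F), H = "the coin landed heads" (F), K = "Ravi is on call" (F), U = "the deadline has passed" (T).

S1: Formalization: P → (S → ((¬L ↔ ¬H) ↓ K))

¬L = ¬F = T
¬H = ¬F = T
¬L ↔ ¬H = T ↔ T = T
(¬L ↔ ¬H) ↓ K = T ↓ F = F
S → ((¬L ↔ ¬H) ↓ K) = F → F = T
P → (S → ((¬L ↔ ¬H) ↓ K)) = T → T = T
So S1 is true.

S2: Formalization: (¬L ↔ S) ⊕ (¬H ↔ P)

¬L = ¬F = T
¬L ↔ S = T ↔ F = F
¬H = ¬F = T
¬H ↔ P = T ↔ T = T
(¬L ↔ S) ⊕ (¬H ↔ P) = F ⊕ T = T
Hence S2 is true.

S3: This is (K ↓ ¬P) ↑ ((U ↓ ¬H) → L).

¬P = ¬T = F
K ↓ ¬P = F ↓ F = T
¬H = ¬F = T
U ↓ ¬H = T ↓ T = F
(U ↓ ¬H) → L = F → F = T
(K ↓ ¬P) ↑ ((U ↓ ¬H) → L) = T ↑ T = F
So S3 is false.

Count: 2.

2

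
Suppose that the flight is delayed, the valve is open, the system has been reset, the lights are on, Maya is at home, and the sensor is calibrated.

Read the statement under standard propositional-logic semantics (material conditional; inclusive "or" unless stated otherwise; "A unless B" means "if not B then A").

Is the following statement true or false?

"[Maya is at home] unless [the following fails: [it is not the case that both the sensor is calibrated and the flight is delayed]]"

Let M = "Maya is at home" (T), U = "the sensor is calibrated" (T), K = "the flight is delayed" (T).
This is M | ~(U nand K).

U nand K = T nand T = F
~(U nand K) = ~F = T
M | ~(U nand K) = T | T = T

True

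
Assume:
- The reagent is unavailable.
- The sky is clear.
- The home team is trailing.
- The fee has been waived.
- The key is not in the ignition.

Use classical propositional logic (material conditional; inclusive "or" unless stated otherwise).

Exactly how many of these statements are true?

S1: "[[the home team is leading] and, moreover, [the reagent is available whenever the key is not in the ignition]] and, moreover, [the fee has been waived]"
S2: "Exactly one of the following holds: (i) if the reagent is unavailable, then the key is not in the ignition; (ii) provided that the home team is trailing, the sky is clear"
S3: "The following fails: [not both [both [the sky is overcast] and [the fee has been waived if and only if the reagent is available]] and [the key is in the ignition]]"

0

Let W = "the home team is leading" (F), L = "the key is in the ignition" (F), P = "the reagent is available" (F), D = "the fee has been waived" (T), V = "the sky is overcast" (F).

S1: In symbols: (W & (~L -> P)) & D

~L = ~F = T
~L -> P = T -> F = F
W & (~L -> P) = F & F = F
(W & (~L -> P)) & D = F & T = F
So S1 is false.

S2: Formalization: (~P -> ~L) xor (~W -> ~V)

~P = ~F = T
~L = ~F = T
~P -> ~L = T -> T = T
~W = ~F = T
~V = ~F = T
~W -> ~V = T -> T = T
(~P -> ~L) xor (~W -> ~V) = T xor T = F
Hence S2 is false.

S3: Parsed as ~((V & (D <-> P)) nand L)

D <-> P = T <-> F = F
V & (D <-> P) = F & F = F
(V & (D <-> P)) nand L = F nand F = T
~((V & (D <-> P)) nand L) = ~T = F
Hence S3 is false.

0 of the 3 statements are true (none).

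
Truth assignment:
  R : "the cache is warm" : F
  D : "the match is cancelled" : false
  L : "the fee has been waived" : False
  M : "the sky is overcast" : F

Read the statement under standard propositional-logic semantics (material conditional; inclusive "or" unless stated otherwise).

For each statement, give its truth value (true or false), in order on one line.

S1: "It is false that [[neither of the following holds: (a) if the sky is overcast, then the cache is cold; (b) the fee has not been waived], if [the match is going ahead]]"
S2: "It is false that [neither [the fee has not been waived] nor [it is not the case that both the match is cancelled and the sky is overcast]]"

S1: This is ¬(¬D → ((M → ¬R) ↓ ¬L)).

¬D = ¬F = T
¬R = ¬F = T
M → ¬R = F → T = T
¬L = ¬F = T
(M → ¬R) ↓ ¬L = T ↓ T = F
¬D → ((M → ¬R) ↓ ¬L) = T → F = F
¬(¬D → ((M → ¬R) ↓ ¬L)) = ¬F = T
So S1 is true.

S2: This is ¬(¬L ↓ (D ↑ M)).

¬L = ¬F = T
D ↑ M = F ↑ F = T
¬L ↓ (D ↑ M) = T ↓ T = F
¬(¬L ↓ (D ↑ M)) = ¬F = T
Hence S2 is true.

S1 True; S2 True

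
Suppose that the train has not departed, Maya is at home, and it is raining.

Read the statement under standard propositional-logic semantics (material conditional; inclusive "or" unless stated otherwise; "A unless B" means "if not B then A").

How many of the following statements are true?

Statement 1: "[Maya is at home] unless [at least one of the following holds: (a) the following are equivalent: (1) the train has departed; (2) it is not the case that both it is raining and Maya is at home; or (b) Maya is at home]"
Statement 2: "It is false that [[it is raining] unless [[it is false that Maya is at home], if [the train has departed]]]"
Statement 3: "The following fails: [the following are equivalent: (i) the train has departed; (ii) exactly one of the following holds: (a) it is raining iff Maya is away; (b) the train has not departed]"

2

Let L = "Maya is at home" (T), D = "the train has departed" (F), N = "it is raining" (T).

Statement 1: Parsed as L | ((D <-> (N nand L)) | L)

N nand L = T nand T = F
D <-> (N nand L) = F <-> F = T
(D <-> (N nand L)) | L = T | T = T
L | ((D <-> (N nand L)) | L) = T | T = T
Thus Statement 1 is true.

Statement 2: Parsed as ~(N | (D -> ~L))

~L = ~T = F
D -> ~L = F -> F = T
N | (D -> ~L) = T | T = T
~(N | (D -> ~L)) = ~T = F
So Statement 2 is false.

Statement 3: In symbols: ~(D <-> ((N <-> ~L) xor ~D))

~L = ~T = F
N <-> ~L = T <-> F = F
~D = ~F = T
(N <-> ~L) xor ~D = F xor T = T
D <-> ((N <-> ~L) xor ~D) = F <-> T = F
~(D <-> ((N <-> ~L) xor ~D)) = ~F = T
So Statement 3 is true.

Count: 2.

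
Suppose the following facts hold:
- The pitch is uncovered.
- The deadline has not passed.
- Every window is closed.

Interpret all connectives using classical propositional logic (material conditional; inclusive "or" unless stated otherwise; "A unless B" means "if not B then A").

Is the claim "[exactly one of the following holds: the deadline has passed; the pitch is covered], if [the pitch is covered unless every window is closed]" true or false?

The statement is false.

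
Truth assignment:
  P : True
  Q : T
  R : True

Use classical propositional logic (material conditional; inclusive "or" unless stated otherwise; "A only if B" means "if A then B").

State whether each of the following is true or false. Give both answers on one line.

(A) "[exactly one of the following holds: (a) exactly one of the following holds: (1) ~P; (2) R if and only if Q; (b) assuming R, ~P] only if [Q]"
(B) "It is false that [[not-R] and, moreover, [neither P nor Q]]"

(A): Formalization: ((~P xor (R <-> Q)) xor (R -> ~P)) -> Q

~P = ~T = F
R <-> Q = T <-> T = T
~P xor (R <-> Q) = F xor T = T
~P = ~T = F
R -> ~P = T -> F = F
(~P xor (R <-> Q)) xor (R -> ~P) = T xor F = T
((~P xor (R <-> Q)) xor (R -> ~P)) -> Q = T -> T = T
Thus (A) is true.

(B): Formalization: ~(~R & (P nor Q))

~R = ~T = F
P nor Q = T nor T = F
~R & (P nor Q) = F & F = F
~(~R & (P nor Q)) = ~F = T
Thus (B) is true.

(A) T; (B) T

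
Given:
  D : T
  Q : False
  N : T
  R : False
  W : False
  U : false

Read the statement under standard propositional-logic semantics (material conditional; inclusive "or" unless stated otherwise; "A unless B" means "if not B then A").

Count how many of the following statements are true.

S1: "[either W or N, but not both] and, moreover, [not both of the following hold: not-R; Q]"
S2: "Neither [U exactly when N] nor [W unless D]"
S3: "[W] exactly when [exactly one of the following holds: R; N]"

S1: This is (W xor N) and (not R nand Q).

W xor N = False xor True = True
not R = not False = True
not R nand Q = True nand False = True
(W xor N) and (not R nand Q) = True and True = True
Thus S1 is true.

S2: Parsed as (U iff N) nor (W or D)

U iff N = False iff True = False
W or D = False or True = True
(U iff N) nor (W or D) = False nor True = False
So S2 is false.

S3: Formalization: W iff (R xor N)

R xor N = False xor True = True
W iff (R xor N) = False iff True = False
Hence S3 is false.

1 of the 3 statements is true.

1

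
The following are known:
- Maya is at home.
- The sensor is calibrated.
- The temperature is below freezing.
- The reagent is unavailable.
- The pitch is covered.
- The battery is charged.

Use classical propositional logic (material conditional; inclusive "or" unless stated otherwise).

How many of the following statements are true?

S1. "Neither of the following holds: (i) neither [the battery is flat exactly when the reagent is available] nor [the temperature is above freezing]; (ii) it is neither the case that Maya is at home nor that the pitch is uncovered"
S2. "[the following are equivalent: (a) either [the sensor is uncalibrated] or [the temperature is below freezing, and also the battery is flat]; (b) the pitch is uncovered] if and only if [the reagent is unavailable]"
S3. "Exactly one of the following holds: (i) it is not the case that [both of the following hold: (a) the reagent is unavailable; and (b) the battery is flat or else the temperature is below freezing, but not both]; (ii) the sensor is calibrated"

Let V = "the battery is charged" (T), S = "the reagent is available" (F), R = "the temperature is below freezing" (T), P = "Maya is at home" (T), U = "the pitch is covered" (T), Q = "the sensor is calibrated" (T).

S1: Formalization: ((¬V ↔ S) ↓ ¬R) ↓ (P ↓ ¬U)

¬V = ¬T = F
¬V ↔ S = F ↔ F = T
¬R = ¬T = F
(¬V ↔ S) ↓ ¬R = T ↓ F = F
¬U = ¬T = F
P ↓ ¬U = T ↓ F = F
((¬V ↔ S) ↓ ¬R) ↓ (P ↓ ¬U) = F ↓ F = T
Thus S1 is true.

S2: In symbols: ((¬Q ∨ (R ∧ ¬V)) ↔ ¬U) ↔ ¬S

¬Q = ¬T = F
¬V = ¬T = F
R ∧ ¬V = T ∧ F = F
¬Q ∨ (R ∧ ¬V) = F ∨ F = F
¬U = ¬T = F
(¬Q ∨ (R ∧ ¬V)) ↔ ¬U = F ↔ F = T
¬S = ¬F = T
((¬Q ∨ (R ∧ ¬V)) ↔ ¬U) ↔ ¬S = T ↔ T = T
So S2 is true.

S3: This is ¬(¬S ∧ (¬V ⊕ R)) ⊕ Q.

¬S = ¬F = T
¬V = ¬T = F
¬V ⊕ R = F ⊕ T = T
¬S ∧ (¬V ⊕ R) = T ∧ T = T
¬(¬S ∧ (¬V ⊕ R)) = ¬T = F
¬(¬S ∧ (¬V ⊕ R)) ⊕ Q = F ⊕ T = T
So S3 is true.

Count: 3.

3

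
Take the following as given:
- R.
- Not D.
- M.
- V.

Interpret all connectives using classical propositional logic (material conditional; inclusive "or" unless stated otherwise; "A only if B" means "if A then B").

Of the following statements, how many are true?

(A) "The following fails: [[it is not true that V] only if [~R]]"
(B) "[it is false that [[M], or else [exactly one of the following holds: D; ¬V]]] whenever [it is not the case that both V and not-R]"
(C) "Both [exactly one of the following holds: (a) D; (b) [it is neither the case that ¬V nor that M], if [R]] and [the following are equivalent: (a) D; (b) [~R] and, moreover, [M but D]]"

0

(A): This is not (not V -> not R).

not V = not True = False
not R = not True = False
not V -> not R = False -> False = True
not (not V -> not R) = not True = False
So (A) is false.

(B): Formalization: (V nand not R) -> not (M or (D xor not V))

not R = not True = False
V nand not R = True nand False = True
not V = not True = False
D xor not V = False xor False = False
M or (D xor not V) = True or False = True
not (M or (D xor not V)) = not True = False
(V nand not R) -> not (M or (D xor not V)) = True -> False = False
So (B) is false.

(C): Formalization: (D xor (R -> (not V nor M))) and (D iff (not R and (M and D)))

not V = not True = False
not V nor M = False nor True = False
R -> (not V nor M) = True -> False = False
D xor (R -> (not V nor M)) = False xor False = False
not R = not True = False
M and D = True and False = False
not R and (M and D) = False and False = False
D iff (not R and (M and D)) = False iff False = True
(D xor (R -> (not V nor M))) and (D iff (not R and (M and D))) = False and True = False
So (C) is false.

0 of the 3 statements are true (none).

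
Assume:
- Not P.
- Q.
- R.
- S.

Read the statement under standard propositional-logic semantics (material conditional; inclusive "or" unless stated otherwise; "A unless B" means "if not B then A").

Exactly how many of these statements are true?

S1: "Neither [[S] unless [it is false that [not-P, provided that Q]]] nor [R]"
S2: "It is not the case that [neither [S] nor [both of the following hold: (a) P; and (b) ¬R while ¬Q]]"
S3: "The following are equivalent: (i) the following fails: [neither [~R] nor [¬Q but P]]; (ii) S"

1

S1: Parsed as (S or not (Q -> not P)) nor R

not P = not False = True
Q -> not P = True -> True = True
not (Q -> not P) = not True = False
S or not (Q -> not P) = True or False = True
(S or not (Q -> not P)) nor R = True nor True = False
So S1 is false.

S2: In symbols: not (S nor (P and (not R and not Q)))

not R = not True = False
not Q = not True = False
not R and not Q = False and False = False
P and (not R and not Q) = False and False = False
S nor (P and (not R and not Q)) = True nor False = False
not (S nor (P and (not R and not Q))) = not False = True
So S2 is true.

S3: In symbols: not (not R nor (not Q and P)) iff S

not R = not True = False
not Q = not True = False
not Q and P = False and False = False
not R nor (not Q and P) = False nor False = True
not (not R nor (not Q and P)) = not True = False
not (not R nor (not Q and P)) iff S = False iff True = False
Thus S3 is false.

Count: 1.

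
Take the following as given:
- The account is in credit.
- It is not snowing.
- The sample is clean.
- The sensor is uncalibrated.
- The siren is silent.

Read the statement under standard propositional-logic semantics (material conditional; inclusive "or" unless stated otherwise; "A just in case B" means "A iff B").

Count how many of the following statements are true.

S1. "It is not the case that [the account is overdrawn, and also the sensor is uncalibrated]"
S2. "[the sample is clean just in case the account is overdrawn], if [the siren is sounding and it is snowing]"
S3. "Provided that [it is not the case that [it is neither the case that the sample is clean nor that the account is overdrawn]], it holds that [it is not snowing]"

3

Let P = "the account is overdrawn" (F), S = "the sensor is calibrated" (F), U = "the siren is sounding" (F), Q = "it is snowing" (F), R = "the sample is contaminated" (F).

S1: In symbols: ~(P & ~S)

~S = ~F = T
P & ~S = F & T = F
~(P & ~S) = ~F = T
Hence S1 is true.

S2: Parsed as (U & Q) -> (~R <-> P)

U & Q = F & F = F
~R = ~F = T
~R <-> P = T <-> F = F
(U & Q) -> (~R <-> P) = F -> F = T
Thus S2 is true.

S3: Parsed as ~(~R nor P) -> ~Q

~R = ~F = T
~R nor P = T nor F = F
~(~R nor P) = ~F = T
~Q = ~F = T
~(~R nor P) -> ~Q = T -> T = T
Hence S3 is true.

Count: 3.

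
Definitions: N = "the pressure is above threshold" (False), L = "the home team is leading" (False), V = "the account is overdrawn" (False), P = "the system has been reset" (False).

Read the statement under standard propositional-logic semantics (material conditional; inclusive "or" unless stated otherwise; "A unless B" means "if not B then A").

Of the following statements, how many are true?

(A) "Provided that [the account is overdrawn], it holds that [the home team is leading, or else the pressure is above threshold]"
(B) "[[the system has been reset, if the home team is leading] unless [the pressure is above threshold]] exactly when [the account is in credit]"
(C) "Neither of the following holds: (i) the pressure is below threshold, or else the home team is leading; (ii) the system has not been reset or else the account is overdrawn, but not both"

(A): Parsed as V -> (L or N)

L or N = False or False = False
V -> (L or N) = False -> False = True
Thus (A) is true.

(B): This is ((L -> P) or N) iff not V.

L -> P = False -> False = True
(L -> P) or N = True or False = True
not V = not False = True
((L -> P) or N) iff not V = True iff True = True
Thus (B) is true.

(C): Parsed as (not N or L) nor (not P xor V)

not N = not False = True
not N or L = True or False = True
not P = not False = True
not P xor V = True xor False = True
(not N or L) nor (not P xor V) = True nor True = False
Hence (C) is false.

Count: 2.

2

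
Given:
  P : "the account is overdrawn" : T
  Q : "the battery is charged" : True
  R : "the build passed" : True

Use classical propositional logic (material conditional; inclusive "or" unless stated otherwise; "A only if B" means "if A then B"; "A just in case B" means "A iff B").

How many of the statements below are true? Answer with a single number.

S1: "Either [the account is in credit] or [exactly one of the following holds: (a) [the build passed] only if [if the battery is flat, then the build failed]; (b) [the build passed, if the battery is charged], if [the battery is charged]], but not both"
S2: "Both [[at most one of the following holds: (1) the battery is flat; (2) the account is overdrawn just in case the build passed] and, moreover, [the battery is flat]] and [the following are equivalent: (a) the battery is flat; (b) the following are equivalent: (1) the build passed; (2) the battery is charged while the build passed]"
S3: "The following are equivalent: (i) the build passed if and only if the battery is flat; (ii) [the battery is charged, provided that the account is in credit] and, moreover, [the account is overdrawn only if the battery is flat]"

S1: Parsed as not P xor ((R -> (not Q -> not R)) xor (Q -> (Q -> R)))

not P = not True = False
not Q = not True = False
not R = not True = False
not Q -> not R = False -> False = True
R -> (not Q -> not R) = True -> True = True
Q -> R = True -> True = True
Q -> (Q -> R) = True -> True = True
(R -> (not Q -> not R)) xor (Q -> (Q -> R)) = True xor True = False
not P xor ((R -> (not Q -> not R)) xor (Q -> (Q -> R))) = False xor False = False
Hence S1 is false.

S2: Formalization: ((not Q nand (P iff R)) and not Q) and (not Q iff (R iff (Q and R)))

not Q = not True = False
P iff R = True iff True = True
not Q nand (P iff R) = False nand True = True
not Q = not True = False
(not Q nand (P iff R)) and not Q = True and False = False
not Q = not True = False
Q and R = True and True = True
R iff (Q and R) = True iff True = True
not Q iff (R iff (Q and R)) = False iff True = False
((not Q nand (P iff R)) and not Q) and (not Q iff (R iff (Q and R))) = False and False = False
Hence S2 is false.

S3: This is (R iff not Q) iff ((not P -> Q) and (P -> not Q)).

not Q = not True = False
R iff not Q = True iff False = False
not P = not True = False
not P -> Q = False -> True = True
not Q = not True = False
P -> not Q = True -> False = False
(not P -> Q) and (P -> not Q) = True and False = False
(R iff not Q) iff ((not P -> Q) and (P -> not Q)) = False iff False = True
So S3 is true.

Count: 1.

1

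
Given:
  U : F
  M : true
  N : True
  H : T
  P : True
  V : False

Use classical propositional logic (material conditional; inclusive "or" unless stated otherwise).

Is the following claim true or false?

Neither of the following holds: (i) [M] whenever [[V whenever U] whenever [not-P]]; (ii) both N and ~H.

False.

This is ((not P -> (U -> V)) -> M) nor (N and not H).

not P = not True = False
U -> V = False -> False = True
not P -> (U -> V) = False -> True = True
(not P -> (U -> V)) -> M = True -> True = True
not H = not True = False
N and not H = True and False = False
((not P -> (U -> V)) -> M) nor (N and not H) = True nor False = False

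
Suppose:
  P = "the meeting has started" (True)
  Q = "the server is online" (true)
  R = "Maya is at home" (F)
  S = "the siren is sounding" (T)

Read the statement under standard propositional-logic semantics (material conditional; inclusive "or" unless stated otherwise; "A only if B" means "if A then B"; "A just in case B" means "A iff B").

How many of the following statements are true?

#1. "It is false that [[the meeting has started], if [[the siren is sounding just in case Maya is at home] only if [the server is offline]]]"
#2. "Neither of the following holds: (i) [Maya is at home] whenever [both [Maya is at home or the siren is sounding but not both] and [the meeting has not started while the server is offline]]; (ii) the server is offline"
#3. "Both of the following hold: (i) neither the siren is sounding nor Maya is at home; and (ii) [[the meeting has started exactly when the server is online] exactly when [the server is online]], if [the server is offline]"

#1: Parsed as ~(((S <-> R) -> ~Q) -> P)

S <-> R = T <-> F = F
~Q = ~T = F
(S <-> R) -> ~Q = F -> F = T
((S <-> R) -> ~Q) -> P = T -> T = T
~(((S <-> R) -> ~Q) -> P) = ~T = F
Thus #1 is false.

#2: This is (((R xor S) & (~P & ~Q)) -> R) nor ~Q.

R xor S = F xor T = T
~P = ~T = F
~Q = ~T = F
~P & ~Q = F & F = F
(R xor S) & (~P & ~Q) = T & F = F
((R xor S) & (~P & ~Q)) -> R = F -> F = T
~Q = ~T = F
(((R xor S) & (~P & ~Q)) -> R) nor ~Q = T nor F = F
Thus #2 is false.

#3: Parsed as (S nor R) & (~Q -> ((P <-> Q) <-> Q))

S nor R = T nor F = F
~Q = ~T = F
P <-> Q = T <-> T = T
(P <-> Q) <-> Q = T <-> T = T
~Q -> ((P <-> Q) <-> Q) = F -> T = T
(S nor R) & (~Q -> ((P <-> Q) <-> Q)) = F & T = F
Thus #3 is false.

0 of the 3 statements are true (none).

0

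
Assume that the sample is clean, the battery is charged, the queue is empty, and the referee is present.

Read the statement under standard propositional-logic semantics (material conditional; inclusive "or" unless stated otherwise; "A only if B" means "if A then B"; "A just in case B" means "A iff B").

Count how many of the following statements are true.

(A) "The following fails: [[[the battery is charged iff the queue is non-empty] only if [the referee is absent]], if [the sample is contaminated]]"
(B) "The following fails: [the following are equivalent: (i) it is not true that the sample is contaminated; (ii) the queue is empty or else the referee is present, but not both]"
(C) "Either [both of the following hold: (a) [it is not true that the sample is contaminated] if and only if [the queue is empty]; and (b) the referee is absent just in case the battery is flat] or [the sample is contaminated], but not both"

2

Let L = "the sample is contaminated" (F), W = "the battery is charged" (T), U = "the queue is empty" (T), G = "the referee is present" (T).

(A): In symbols: ¬(L → ((W ↔ ¬U) → ¬G))

¬U = ¬T = F
W ↔ ¬U = T ↔ F = F
¬G = ¬T = F
(W ↔ ¬U) → ¬G = F → F = T
L → ((W ↔ ¬U) → ¬G) = F → T = T
¬(L → ((W ↔ ¬U) → ¬G)) = ¬T = F
Thus (A) is false.

(B): In symbols: ¬(¬L ↔ (U ⊕ G))

¬L = ¬F = T
U ⊕ G = T ⊕ T = F
¬L ↔ (U ⊕ G) = T ↔ F = F
¬(¬L ↔ (U ⊕ G)) = ¬F = T
Hence (B) is true.

(C): In symbols: ((¬L ↔ U) ∧ (¬G ↔ ¬W)) ⊕ L

¬L = ¬F = T
¬L ↔ U = T ↔ T = T
¬G = ¬T = F
¬W = ¬T = F
¬G ↔ ¬W = F ↔ F = T
(¬L ↔ U) ∧ (¬G ↔ ¬W) = T ∧ T = T
((¬L ↔ U) ∧ (¬G ↔ ¬W)) ⊕ L = T ⊕ F = T
Hence (C) is true.

Count: 2.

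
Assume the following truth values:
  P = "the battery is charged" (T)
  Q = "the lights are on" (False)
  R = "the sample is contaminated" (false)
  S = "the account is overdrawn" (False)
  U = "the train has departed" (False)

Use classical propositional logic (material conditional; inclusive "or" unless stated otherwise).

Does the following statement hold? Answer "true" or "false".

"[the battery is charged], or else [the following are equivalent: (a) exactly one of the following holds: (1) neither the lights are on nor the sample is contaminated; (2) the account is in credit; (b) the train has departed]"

True.

Values: P=T, Q=F, R=F, S=F, U=F.
Parsed as P | (((Q nor R) xor ~S) <-> U)

Q nor R = F nor F = T
~S = ~F = T
(Q nor R) xor ~S = T xor T = F
((Q nor R) xor ~S) <-> U = F <-> F = T
P | (((Q nor R) xor ~S) <-> U) = T | T = T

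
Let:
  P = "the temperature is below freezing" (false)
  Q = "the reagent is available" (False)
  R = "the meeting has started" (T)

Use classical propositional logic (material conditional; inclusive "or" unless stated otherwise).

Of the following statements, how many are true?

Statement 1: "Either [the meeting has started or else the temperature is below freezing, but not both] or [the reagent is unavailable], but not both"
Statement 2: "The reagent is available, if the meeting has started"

0

Statement 1: Formalization: (R xor P) xor not Q

R xor P = True xor False = True
not Q = not False = True
(R xor P) xor not Q = True xor True = False
Hence Statement 1 is false.

Statement 2: In symbols: R -> Q

R -> Q = True -> False = False
Thus Statement 2 is false.

True statements: 0 (none).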